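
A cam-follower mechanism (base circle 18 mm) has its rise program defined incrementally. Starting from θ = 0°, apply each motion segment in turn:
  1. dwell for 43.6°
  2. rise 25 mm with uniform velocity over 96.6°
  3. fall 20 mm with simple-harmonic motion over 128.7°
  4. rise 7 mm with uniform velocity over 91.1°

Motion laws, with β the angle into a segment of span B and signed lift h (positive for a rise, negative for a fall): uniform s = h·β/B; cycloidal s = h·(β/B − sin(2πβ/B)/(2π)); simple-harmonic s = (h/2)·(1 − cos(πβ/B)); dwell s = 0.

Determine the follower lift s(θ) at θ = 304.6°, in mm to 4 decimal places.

seg 1 [0°–43.6°] dwell: s stays 0.0000
seg 2 [43.6°–140.2°] uniform, h=25: full span → s += 25 → s = 25.0000
seg 3 [140.2°–268.9°] simple-harmonic, h=-20: full span → s += -20 → s = 5.0000
seg 4 [268.9°–360°] uniform, h=7: θ=304.6° here. β=35.7, B=91.1. 7·35.7/91.1 = 2.7431 → s = 7.7431

7.7431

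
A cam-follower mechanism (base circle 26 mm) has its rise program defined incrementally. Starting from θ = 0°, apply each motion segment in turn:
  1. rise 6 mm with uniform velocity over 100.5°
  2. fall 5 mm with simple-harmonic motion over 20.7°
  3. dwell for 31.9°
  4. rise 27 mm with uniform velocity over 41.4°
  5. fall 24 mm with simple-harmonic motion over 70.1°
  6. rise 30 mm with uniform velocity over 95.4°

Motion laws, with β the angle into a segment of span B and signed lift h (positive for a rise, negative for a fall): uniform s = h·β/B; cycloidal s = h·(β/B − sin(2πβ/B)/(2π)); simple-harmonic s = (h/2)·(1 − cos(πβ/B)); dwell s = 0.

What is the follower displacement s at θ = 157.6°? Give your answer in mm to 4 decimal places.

seg 1 [0°–100.5°] uniform, h=6: full span → s += 6 → s = 6.0000
seg 2 [100.5°–121.2°] simple-harmonic, h=-5: full span → s += -5 → s = 1.0000
seg 3 [121.2°–153.1°] dwell: s stays 1.0000
seg 4 [153.1°–194.5°] uniform, h=27: θ=157.6° here. β=4.5, B=41.4. 27·4.5/41.4 = 2.9348 → s = 3.9348

3.9348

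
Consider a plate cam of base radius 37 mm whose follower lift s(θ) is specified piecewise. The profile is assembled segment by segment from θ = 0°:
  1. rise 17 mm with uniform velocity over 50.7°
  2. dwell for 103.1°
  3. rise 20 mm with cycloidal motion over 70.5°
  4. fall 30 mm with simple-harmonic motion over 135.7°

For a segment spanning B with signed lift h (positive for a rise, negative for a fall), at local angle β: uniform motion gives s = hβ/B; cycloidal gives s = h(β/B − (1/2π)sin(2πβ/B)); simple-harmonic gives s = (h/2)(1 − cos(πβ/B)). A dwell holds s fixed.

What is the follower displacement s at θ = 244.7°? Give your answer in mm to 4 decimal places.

seg 1 [0°–50.7°] uniform, h=17: full span → s += 17 → s = 17.0000
seg 2 [50.7°–153.8°] dwell: s stays 17.0000
seg 3 [153.8°–224.3°] cycloidal, h=20: full span → s += 20 → s = 37.0000
seg 4 [224.3°–360°] simple-harmonic, h=-30: θ=244.7° here. β=20.4, B=135.7. -30/2·(1 − cos(π·0.1503)) = -1.6420 → s = 35.3580

35.3580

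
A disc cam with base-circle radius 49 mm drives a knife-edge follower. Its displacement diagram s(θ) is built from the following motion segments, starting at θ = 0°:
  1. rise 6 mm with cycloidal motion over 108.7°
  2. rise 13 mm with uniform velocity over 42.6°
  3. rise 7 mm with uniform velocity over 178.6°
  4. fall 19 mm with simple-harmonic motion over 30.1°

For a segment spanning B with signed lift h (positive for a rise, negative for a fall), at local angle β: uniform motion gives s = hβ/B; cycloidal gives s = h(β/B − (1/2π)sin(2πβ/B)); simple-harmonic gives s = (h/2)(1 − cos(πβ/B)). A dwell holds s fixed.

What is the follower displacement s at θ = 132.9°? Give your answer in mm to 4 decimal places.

seg 1 [0°–108.7°] cycloidal, h=6: full span → s += 6 → s = 6.0000
seg 2 [108.7°–151.3°] uniform, h=13: θ=132.9° here. β=24.2, B=42.6. 13·24.2/42.6 = 7.3850 → s = 13.3850

13.3850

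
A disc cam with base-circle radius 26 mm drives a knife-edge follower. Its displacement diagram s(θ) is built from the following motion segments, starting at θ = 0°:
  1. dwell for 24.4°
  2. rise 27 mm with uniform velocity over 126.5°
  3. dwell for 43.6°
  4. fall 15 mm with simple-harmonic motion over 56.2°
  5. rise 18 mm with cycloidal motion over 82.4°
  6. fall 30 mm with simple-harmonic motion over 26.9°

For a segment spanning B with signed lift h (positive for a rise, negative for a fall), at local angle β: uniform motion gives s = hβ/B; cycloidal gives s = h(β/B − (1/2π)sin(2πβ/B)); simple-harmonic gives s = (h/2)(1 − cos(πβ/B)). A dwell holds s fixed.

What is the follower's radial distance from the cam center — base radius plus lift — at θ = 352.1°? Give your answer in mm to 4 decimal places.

seg 1 [0°–24.4°] dwell: s stays 0.0000
seg 2 [24.4°–150.9°] uniform, h=27: full span → s += 27 → s = 27.0000
seg 3 [150.9°–194.5°] dwell: s stays 27.0000
seg 4 [194.5°–250.7°] simple-harmonic, h=-15: full span → s += -15 → s = 12.0000
seg 5 [250.7°–333.1°] cycloidal, h=18: full span → s += 18 → s = 30.0000
seg 6 [333.1°–360°] simple-harmonic, h=-30: θ=352.1° here. β=19, B=26.9. -30/2·(1 − cos(π·0.7063)) = -24.0560 → s = 5.9440
radial distance = base radius + s = 26 + 5.9440 = 31.9440

31.9440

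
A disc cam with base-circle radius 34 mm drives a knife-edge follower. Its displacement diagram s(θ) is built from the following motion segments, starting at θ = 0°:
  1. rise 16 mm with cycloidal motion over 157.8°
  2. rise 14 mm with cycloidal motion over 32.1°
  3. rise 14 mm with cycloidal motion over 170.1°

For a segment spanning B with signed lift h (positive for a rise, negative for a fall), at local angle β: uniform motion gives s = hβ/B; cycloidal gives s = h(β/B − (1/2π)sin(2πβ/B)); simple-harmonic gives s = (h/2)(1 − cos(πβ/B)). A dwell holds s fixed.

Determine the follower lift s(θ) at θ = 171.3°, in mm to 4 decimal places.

seg 1 [0°–157.8°] cycloidal, h=16: full span → s += 16 → s = 16.0000
seg 2 [157.8°–189.9°] cycloidal, h=14: θ=171.3° here. β=13.5, B=32.1. 14·(0.4206 − sin(2π·0.4206)/(2π)) = 4.8213 → s = 20.8213

20.8213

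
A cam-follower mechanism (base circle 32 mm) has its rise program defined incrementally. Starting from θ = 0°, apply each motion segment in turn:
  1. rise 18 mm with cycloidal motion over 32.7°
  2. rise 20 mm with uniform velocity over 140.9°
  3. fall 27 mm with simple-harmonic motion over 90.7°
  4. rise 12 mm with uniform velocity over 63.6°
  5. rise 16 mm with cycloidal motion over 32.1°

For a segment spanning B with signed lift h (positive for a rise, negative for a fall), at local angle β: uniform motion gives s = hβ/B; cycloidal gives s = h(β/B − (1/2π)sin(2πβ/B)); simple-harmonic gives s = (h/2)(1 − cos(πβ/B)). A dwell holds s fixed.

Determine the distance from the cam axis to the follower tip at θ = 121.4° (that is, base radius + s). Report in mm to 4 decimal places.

seg 1 [0°–32.7°] cycloidal, h=18: full span → s += 18 → s = 18.0000
seg 2 [32.7°–173.6°] uniform, h=20: θ=121.4° here. β=88.7, B=140.9. 20·88.7/140.9 = 12.5905 → s = 30.5905
radial distance = base radius + s = 32 + 30.5905 = 62.5905

62.5905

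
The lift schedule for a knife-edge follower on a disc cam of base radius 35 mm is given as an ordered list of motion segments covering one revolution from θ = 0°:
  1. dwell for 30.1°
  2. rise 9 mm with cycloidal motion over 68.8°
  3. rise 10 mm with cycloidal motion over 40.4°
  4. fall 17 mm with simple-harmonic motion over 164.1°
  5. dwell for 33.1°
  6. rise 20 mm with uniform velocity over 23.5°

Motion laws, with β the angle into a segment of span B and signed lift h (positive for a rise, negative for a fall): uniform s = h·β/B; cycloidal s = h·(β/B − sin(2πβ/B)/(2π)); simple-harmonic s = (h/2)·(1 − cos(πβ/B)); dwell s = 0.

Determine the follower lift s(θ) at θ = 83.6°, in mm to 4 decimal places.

seg 1 [0°–30.1°] dwell: s stays 0.0000
seg 2 [30.1°–98.9°] cycloidal, h=9: θ=83.6° here. β=53.5, B=68.8. 9·(0.7776 − sin(2π·0.7776)/(2π)) = 8.4094 → s = 8.4094

8.4094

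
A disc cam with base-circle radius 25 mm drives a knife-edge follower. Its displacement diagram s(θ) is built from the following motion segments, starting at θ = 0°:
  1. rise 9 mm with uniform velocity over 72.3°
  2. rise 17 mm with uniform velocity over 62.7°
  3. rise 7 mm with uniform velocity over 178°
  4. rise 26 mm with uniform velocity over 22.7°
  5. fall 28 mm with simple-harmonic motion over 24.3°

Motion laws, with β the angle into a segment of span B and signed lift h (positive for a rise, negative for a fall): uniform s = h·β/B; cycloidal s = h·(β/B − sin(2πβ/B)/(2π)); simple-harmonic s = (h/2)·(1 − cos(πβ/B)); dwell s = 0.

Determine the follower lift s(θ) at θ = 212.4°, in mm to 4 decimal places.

seg 1 [0°–72.3°] uniform, h=9: full span → s += 9 → s = 9.0000
seg 2 [72.3°–135°] uniform, h=17: full span → s += 17 → s = 26.0000
seg 3 [135°–313°] uniform, h=7: θ=212.4° here. β=77.4, B=178. 7·77.4/178 = 3.0438 → s = 29.0438

29.0438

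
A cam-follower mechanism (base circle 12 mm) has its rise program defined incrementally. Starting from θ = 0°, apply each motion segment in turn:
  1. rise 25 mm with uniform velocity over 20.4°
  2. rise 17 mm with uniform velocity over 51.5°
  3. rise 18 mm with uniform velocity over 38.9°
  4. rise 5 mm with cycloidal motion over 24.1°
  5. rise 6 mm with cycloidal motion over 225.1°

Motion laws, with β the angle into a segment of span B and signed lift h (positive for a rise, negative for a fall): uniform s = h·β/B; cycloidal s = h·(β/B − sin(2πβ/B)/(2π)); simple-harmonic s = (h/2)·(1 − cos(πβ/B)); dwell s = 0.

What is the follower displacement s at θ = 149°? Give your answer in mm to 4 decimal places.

seg 1 [0°–20.4°] uniform, h=25: full span → s += 25 → s = 25.0000
seg 2 [20.4°–71.9°] uniform, h=17: full span → s += 17 → s = 42.0000
seg 3 [71.9°–110.8°] uniform, h=18: full span → s += 18 → s = 60.0000
seg 4 [110.8°–134.9°] cycloidal, h=5: full span → s += 5 → s = 65.0000
seg 5 [134.9°–360°] cycloidal, h=6: θ=149° here. β=14.1, B=225.1. 6·(0.0626 − sin(2π·0.0626)/(2π)) = 0.0096 → s = 65.0096

65.0096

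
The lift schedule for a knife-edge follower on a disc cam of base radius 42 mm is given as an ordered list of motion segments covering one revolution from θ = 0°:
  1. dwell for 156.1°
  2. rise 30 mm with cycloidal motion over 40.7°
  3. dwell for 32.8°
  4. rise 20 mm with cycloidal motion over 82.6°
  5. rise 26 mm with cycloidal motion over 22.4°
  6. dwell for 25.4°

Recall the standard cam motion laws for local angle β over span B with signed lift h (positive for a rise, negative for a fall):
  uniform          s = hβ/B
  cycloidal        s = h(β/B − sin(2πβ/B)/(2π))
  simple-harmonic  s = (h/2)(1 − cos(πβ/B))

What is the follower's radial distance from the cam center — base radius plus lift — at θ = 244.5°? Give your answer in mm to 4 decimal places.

seg 1 [0°–156.1°] dwell: s stays 0.0000
seg 2 [156.1°–196.8°] cycloidal, h=30: full span → s += 30 → s = 30.0000
seg 3 [196.8°–229.6°] dwell: s stays 30.0000
seg 4 [229.6°–312.2°] cycloidal, h=20: θ=244.5° here. β=14.9, B=82.6. 20·(0.1804 − sin(2π·0.1804)/(2π)) = 0.7243 → s = 30.7243
radial distance = base radius + s = 42 + 30.7243 = 72.7243

72.7243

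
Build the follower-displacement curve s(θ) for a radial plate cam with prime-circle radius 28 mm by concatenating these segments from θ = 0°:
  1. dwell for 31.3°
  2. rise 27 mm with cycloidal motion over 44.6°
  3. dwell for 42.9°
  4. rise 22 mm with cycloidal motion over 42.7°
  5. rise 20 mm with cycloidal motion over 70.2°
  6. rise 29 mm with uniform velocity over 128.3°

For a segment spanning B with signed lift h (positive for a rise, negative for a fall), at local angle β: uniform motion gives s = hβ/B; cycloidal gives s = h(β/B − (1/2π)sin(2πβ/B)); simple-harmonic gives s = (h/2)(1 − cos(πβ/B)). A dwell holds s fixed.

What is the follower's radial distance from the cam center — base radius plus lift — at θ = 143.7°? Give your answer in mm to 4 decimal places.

seg 1 [0°–31.3°] dwell: s stays 0.0000
seg 2 [31.3°–75.9°] cycloidal, h=27: full span → s += 27 → s = 27.0000
seg 3 [75.9°–118.8°] dwell: s stays 27.0000
seg 4 [118.8°–161.5°] cycloidal, h=22: θ=143.7° here. β=24.9, B=42.7. 22·(0.5831 − sin(2π·0.5831)/(2π)) = 14.5760 → s = 41.5760
radial distance = base radius + s = 28 + 41.5760 = 69.5760

69.5760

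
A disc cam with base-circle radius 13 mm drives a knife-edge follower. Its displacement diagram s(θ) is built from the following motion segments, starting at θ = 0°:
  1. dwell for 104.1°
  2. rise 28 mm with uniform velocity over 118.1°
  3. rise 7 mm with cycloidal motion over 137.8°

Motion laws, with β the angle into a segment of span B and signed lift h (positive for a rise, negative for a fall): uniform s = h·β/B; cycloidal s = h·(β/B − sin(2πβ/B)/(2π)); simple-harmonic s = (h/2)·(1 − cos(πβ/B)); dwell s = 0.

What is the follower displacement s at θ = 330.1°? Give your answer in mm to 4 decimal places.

seg 1 [0°–104.1°] dwell: s stays 0.0000
seg 2 [104.1°–222.2°] uniform, h=28: full span → s += 28 → s = 28.0000
seg 3 [222.2°–360°] cycloidal, h=7: θ=330.1° here. β=107.9, B=137.8. 7·(0.7830 − sin(2π·0.7830)/(2π)) = 6.5713 → s = 34.5713

34.5713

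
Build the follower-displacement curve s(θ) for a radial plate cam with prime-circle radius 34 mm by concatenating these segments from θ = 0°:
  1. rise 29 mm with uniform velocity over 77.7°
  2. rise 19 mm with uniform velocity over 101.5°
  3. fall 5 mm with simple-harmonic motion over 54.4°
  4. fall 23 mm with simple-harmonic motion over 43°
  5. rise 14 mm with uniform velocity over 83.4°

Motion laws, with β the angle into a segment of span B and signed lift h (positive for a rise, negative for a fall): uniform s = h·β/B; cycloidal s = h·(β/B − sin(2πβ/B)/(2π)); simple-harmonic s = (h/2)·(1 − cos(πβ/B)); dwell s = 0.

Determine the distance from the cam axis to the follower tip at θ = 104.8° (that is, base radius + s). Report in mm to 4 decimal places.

seg 1 [0°–77.7°] uniform, h=29: full span → s += 29 → s = 29.0000
seg 2 [77.7°–179.2°] uniform, h=19: θ=104.8° here. β=27.1, B=101.5. 19·27.1/101.5 = 5.0729 → s = 34.0729
radial distance = base radius + s = 34 + 34.0729 = 68.0729

68.0729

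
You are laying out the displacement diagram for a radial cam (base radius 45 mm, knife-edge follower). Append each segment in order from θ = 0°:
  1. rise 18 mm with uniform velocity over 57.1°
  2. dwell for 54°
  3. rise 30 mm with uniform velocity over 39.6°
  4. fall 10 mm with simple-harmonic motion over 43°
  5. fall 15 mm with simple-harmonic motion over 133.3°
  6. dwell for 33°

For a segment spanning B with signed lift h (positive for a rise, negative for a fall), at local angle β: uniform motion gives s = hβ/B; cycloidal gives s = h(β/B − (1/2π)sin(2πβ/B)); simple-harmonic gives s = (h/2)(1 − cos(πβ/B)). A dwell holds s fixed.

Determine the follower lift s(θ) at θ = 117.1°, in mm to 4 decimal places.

seg 1 [0°–57.1°] uniform, h=18: full span → s += 18 → s = 18.0000
seg 2 [57.1°–111.1°] dwell: s stays 18.0000
seg 3 [111.1°–150.7°] uniform, h=30: θ=117.1° here. β=6, B=39.6. 30·6/39.6 = 4.5455 → s = 22.5455

22.5455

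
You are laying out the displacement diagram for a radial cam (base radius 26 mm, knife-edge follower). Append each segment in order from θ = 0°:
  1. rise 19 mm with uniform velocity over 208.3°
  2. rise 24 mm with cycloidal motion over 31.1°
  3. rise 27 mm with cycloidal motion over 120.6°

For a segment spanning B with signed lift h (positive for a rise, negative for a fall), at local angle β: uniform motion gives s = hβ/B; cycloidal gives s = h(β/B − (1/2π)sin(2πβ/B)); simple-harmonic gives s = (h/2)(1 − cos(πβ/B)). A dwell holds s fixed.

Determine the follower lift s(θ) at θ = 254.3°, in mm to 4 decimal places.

seg 1 [0°–208.3°] uniform, h=19: full span → s += 19 → s = 19.0000
seg 2 [208.3°–239.4°] cycloidal, h=24: full span → s += 24 → s = 43.0000
seg 3 [239.4°–360°] cycloidal, h=27: θ=254.3° here. β=14.9, B=120.6. 27·(0.1235 − sin(2π·0.1235)/(2π)) = 0.3251 → s = 43.3251

43.3251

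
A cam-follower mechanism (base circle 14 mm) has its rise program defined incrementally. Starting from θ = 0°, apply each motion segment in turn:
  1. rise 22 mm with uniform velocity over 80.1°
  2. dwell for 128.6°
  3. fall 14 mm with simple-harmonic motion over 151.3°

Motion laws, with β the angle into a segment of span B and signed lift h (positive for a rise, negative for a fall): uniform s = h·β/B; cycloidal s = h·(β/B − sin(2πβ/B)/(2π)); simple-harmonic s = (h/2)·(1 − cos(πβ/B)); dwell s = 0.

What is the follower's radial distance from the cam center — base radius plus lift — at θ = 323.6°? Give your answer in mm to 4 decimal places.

seg 1 [0°–80.1°] uniform, h=22: full span → s += 22 → s = 22.0000
seg 2 [80.1°–208.7°] dwell: s stays 22.0000
seg 3 [208.7°–360°] simple-harmonic, h=-14: θ=323.6° here. β=114.9, B=151.3. -14/2·(1 − cos(π·0.7594)) = -12.0940 → s = 9.9060
radial distance = base radius + s = 14 + 9.9060 = 23.9060

23.9060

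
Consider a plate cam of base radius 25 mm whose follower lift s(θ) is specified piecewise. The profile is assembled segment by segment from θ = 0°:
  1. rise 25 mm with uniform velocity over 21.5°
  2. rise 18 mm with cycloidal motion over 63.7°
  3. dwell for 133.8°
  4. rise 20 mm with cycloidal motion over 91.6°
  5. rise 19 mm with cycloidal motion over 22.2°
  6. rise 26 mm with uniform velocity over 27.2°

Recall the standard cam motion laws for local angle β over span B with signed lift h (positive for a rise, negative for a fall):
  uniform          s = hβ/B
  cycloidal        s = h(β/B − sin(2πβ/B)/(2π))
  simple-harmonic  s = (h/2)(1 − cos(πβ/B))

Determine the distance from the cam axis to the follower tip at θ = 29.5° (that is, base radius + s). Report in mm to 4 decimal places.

seg 1 [0°–21.5°] uniform, h=25: full span → s += 25 → s = 25.0000
seg 2 [21.5°–85.2°] cycloidal, h=18: θ=29.5° here. β=8, B=63.7. 18·(0.1256 − sin(2π·0.1256)/(2π)) = 0.2274 → s = 25.2274
radial distance = base radius + s = 25 + 25.2274 = 50.2274

50.2274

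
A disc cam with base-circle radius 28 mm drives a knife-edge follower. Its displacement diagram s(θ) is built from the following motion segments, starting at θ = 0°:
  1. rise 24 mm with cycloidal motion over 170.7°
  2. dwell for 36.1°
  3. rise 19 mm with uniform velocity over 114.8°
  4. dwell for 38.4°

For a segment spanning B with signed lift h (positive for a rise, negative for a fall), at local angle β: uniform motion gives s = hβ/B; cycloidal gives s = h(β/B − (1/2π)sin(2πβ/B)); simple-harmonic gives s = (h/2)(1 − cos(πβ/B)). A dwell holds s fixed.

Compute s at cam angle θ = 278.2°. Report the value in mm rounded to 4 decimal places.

seg 1 [0°–170.7°] cycloidal, h=24: full span → s += 24 → s = 24.0000
seg 2 [170.7°–206.8°] dwell: s stays 24.0000
seg 3 [206.8°–321.6°] uniform, h=19: θ=278.2° here. β=71.4, B=114.8. 19·71.4/114.8 = 11.8171 → s = 35.8171

35.8171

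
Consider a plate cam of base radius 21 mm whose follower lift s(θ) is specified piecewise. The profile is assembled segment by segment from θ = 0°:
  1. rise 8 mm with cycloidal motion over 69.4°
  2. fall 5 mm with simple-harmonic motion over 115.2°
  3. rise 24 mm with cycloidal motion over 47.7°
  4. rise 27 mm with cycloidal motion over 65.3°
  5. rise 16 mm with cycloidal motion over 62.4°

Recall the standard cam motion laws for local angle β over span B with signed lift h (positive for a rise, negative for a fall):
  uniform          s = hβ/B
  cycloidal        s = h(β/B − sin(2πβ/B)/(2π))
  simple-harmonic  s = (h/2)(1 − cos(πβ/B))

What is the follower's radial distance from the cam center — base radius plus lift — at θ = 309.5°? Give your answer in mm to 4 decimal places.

seg 1 [0°–69.4°] cycloidal, h=8: full span → s += 8 → s = 8.0000
seg 2 [69.4°–184.6°] simple-harmonic, h=-5: full span → s += -5 → s = 3.0000
seg 3 [184.6°–232.3°] cycloidal, h=24: full span → s += 24 → s = 27.0000
seg 4 [232.3°–297.6°] cycloidal, h=27: full span → s += 27 → s = 54.0000
seg 5 [297.6°–360°] cycloidal, h=16: θ=309.5° here. β=11.9, B=62.4. 16·(0.1907 − sin(2π·0.1907)/(2π)) = 0.6795 → s = 54.6795
radial distance = base radius + s = 21 + 54.6795 = 75.6795

75.6795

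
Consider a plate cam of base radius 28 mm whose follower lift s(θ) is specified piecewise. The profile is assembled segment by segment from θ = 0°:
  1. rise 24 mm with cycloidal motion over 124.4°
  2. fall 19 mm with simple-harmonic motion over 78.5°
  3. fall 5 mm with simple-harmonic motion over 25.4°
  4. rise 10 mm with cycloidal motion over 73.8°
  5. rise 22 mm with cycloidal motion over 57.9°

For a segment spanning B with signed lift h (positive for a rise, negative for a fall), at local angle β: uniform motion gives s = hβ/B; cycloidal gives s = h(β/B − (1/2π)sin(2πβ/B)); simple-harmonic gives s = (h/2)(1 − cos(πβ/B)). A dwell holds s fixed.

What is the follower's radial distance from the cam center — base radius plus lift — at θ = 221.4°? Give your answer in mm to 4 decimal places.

seg 1 [0°–124.4°] cycloidal, h=24: full span → s += 24 → s = 24.0000
seg 2 [124.4°–202.9°] simple-harmonic, h=-19: full span → s += -19 → s = 5.0000
seg 3 [202.9°–228.3°] simple-harmonic, h=-5: θ=221.4° here. β=18.5, B=25.4. -5/2·(1 − cos(π·0.7283)) = -4.1435 → s = 0.8565
radial distance = base radius + s = 28 + 0.8565 = 28.8565

28.8565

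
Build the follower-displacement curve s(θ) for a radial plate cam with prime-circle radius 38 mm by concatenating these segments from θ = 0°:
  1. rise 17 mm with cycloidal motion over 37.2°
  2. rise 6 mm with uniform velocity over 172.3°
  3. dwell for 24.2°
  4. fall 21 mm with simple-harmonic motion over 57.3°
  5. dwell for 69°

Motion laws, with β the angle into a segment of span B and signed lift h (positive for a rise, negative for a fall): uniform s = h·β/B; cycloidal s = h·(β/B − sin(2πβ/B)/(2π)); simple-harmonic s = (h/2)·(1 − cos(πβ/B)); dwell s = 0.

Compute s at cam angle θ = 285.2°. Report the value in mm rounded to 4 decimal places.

seg 1 [0°–37.2°] cycloidal, h=17: full span → s += 17 → s = 17.0000
seg 2 [37.2°–209.5°] uniform, h=6: full span → s += 6 → s = 23.0000
seg 3 [209.5°–233.7°] dwell: s stays 23.0000
seg 4 [233.7°–291°] simple-harmonic, h=-21: θ=285.2° here. β=51.5, B=57.3. -21/2·(1 − cos(π·0.8988)) = -20.4736 → s = 2.5264

2.5264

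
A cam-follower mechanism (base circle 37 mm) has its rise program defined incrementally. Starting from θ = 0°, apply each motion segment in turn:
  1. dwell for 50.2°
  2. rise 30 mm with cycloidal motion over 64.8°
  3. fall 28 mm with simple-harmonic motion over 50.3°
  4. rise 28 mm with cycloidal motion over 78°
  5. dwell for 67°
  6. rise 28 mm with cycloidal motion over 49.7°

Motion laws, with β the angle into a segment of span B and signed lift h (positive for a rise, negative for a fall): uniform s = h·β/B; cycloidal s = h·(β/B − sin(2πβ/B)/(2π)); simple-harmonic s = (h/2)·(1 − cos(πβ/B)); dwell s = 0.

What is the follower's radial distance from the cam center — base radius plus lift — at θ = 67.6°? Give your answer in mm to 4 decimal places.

seg 1 [0°–50.2°] dwell: s stays 0.0000
seg 2 [50.2°–115°] cycloidal, h=30: θ=67.6° here. β=17.4, B=64.8. 30·(0.2685 − sin(2π·0.2685)/(2π)) = 3.3132 → s = 3.3132
radial distance = base radius + s = 37 + 3.3132 = 40.3132

40.3132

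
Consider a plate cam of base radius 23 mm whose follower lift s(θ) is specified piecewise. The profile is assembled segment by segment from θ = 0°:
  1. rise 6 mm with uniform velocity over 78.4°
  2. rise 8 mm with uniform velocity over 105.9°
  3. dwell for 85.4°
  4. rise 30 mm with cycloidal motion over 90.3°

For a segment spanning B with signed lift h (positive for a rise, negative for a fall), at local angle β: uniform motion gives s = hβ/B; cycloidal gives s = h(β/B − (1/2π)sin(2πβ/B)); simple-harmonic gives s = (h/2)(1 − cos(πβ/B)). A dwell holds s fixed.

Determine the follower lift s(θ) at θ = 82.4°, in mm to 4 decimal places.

seg 1 [0°–78.4°] uniform, h=6: full span → s += 6 → s = 6.0000
seg 2 [78.4°–184.3°] uniform, h=8: θ=82.4° here. β=4, B=105.9. 8·4/105.9 = 0.3022 → s = 6.3022

6.3022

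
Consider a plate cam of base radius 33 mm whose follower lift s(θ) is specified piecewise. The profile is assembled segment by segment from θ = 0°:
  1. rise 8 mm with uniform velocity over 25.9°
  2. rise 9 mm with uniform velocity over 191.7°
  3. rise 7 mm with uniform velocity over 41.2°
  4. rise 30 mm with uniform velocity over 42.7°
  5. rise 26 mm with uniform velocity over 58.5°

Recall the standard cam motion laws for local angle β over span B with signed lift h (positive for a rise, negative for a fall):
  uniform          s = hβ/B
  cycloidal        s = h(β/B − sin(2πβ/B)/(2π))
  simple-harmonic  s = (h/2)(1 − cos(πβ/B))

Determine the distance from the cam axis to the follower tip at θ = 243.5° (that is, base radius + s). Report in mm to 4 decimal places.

seg 1 [0°–25.9°] uniform, h=8: full span → s += 8 → s = 8.0000
seg 2 [25.9°–217.6°] uniform, h=9: full span → s += 9 → s = 17.0000
seg 3 [217.6°–258.8°] uniform, h=7: θ=243.5° here. β=25.9, B=41.2. 7·25.9/41.2 = 4.4005 → s = 21.4005
radial distance = base radius + s = 33 + 21.4005 = 54.4005

54.4005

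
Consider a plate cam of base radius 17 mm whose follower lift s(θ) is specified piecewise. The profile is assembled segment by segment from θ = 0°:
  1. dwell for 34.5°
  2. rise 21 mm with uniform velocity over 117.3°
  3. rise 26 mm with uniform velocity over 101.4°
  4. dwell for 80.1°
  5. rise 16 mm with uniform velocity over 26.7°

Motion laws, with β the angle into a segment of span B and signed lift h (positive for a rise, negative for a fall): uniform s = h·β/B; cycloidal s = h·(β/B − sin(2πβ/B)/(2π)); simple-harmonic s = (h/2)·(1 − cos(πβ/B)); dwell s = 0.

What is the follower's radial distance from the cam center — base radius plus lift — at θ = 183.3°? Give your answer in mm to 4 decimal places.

seg 1 [0°–34.5°] dwell: s stays 0.0000
seg 2 [34.5°–151.8°] uniform, h=21: full span → s += 21 → s = 21.0000
seg 3 [151.8°–253.2°] uniform, h=26: θ=183.3° here. β=31.5, B=101.4. 26·31.5/101.4 = 8.0769 → s = 29.0769
radial distance = base radius + s = 17 + 29.0769 = 46.0769

46.0769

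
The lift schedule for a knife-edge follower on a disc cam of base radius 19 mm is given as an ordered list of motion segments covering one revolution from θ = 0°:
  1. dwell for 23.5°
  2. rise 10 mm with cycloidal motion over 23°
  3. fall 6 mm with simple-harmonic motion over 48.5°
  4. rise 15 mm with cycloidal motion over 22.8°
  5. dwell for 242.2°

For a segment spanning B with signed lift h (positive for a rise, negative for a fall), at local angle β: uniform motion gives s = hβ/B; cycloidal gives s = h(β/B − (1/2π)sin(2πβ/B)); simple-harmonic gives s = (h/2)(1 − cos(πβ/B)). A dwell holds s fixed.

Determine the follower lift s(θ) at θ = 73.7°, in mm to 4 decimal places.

seg 1 [0°–23.5°] dwell: s stays 0.0000
seg 2 [23.5°–46.5°] cycloidal, h=10: full span → s += 10 → s = 10.0000
seg 3 [46.5°–95°] simple-harmonic, h=-6: θ=73.7° here. β=27.2, B=48.5. -6/2·(1 − cos(π·0.5608)) = -3.5698 → s = 6.4302

6.4302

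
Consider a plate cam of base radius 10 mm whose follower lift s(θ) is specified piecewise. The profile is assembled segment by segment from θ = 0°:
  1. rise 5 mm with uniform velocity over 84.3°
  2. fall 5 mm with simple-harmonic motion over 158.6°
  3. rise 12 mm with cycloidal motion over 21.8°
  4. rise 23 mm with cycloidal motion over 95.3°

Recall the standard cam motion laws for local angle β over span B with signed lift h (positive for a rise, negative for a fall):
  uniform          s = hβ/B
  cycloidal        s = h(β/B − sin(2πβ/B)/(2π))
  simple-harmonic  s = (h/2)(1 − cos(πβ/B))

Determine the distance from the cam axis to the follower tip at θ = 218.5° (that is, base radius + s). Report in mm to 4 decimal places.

seg 1 [0°–84.3°] uniform, h=5: full span → s += 5 → s = 5.0000
seg 2 [84.3°–242.9°] simple-harmonic, h=-5: θ=218.5° here. β=134.2, B=158.6. -5/2·(1 − cos(π·0.8462)) = -4.7136 → s = 0.2864
radial distance = base radius + s = 10 + 0.2864 = 10.2864

10.2864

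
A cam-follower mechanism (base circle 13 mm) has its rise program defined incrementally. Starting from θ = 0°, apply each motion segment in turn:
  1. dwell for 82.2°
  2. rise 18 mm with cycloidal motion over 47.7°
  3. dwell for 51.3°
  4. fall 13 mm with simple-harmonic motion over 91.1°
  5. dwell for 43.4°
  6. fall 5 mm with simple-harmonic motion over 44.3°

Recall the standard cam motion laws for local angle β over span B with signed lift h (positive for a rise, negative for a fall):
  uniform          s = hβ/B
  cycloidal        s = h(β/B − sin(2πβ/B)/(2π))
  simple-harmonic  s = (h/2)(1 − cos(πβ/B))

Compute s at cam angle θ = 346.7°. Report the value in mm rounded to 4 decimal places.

seg 1 [0°–82.2°] dwell: s stays 0.0000
seg 2 [82.2°–129.9°] cycloidal, h=18: full span → s += 18 → s = 18.0000
seg 3 [129.9°–181.2°] dwell: s stays 18.0000
seg 4 [181.2°–272.3°] simple-harmonic, h=-13: full span → s += -13 → s = 5.0000
seg 5 [272.3°–315.7°] dwell: s stays 5.0000
seg 6 [315.7°–360°] simple-harmonic, h=-5: θ=346.7° here. β=31, B=44.3. -5/2·(1 − cos(π·0.6998)) = -3.9680 → s = 1.0320

1.0320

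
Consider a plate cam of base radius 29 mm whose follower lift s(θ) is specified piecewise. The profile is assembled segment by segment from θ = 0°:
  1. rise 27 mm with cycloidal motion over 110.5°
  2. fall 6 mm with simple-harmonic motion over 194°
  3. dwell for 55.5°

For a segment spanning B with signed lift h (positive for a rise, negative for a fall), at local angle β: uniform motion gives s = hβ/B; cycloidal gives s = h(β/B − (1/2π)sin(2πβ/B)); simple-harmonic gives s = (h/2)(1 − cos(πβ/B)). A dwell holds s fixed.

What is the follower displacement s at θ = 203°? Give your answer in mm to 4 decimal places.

seg 1 [0°–110.5°] cycloidal, h=27: full span → s += 27 → s = 27.0000
seg 2 [110.5°–304.5°] simple-harmonic, h=-6: θ=203° here. β=92.5, B=194. -6/2·(1 − cos(π·0.4768)) = -2.7816 → s = 24.2184

24.2184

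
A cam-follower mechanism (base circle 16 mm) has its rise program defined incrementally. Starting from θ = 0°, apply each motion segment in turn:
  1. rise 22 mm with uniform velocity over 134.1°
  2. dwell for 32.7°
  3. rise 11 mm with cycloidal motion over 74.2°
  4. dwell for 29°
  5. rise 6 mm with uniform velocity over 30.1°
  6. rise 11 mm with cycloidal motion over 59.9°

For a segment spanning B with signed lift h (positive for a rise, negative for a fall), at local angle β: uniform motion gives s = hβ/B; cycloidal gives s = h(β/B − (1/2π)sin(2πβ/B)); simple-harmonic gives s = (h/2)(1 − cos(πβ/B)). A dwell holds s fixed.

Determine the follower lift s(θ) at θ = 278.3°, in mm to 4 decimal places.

seg 1 [0°–134.1°] uniform, h=22: full span → s += 22 → s = 22.0000
seg 2 [134.1°–166.8°] dwell: s stays 22.0000
seg 3 [166.8°–241°] cycloidal, h=11: full span → s += 11 → s = 33.0000
seg 4 [241°–270°] dwell: s stays 33.0000
seg 5 [270°–300.1°] uniform, h=6: θ=278.3° here. β=8.3, B=30.1. 6·8.3/30.1 = 1.6545 → s = 34.6545

34.6545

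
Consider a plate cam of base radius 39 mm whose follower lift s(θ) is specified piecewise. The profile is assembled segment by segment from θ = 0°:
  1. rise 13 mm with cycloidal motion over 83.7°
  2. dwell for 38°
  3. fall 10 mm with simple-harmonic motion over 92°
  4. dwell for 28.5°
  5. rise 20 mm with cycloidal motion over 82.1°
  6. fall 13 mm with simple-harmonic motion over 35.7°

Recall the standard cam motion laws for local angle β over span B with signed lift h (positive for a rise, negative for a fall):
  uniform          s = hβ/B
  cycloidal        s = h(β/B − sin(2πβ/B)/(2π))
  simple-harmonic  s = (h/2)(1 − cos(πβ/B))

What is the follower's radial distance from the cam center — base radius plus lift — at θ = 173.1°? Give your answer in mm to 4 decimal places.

seg 1 [0°–83.7°] cycloidal, h=13: full span → s += 13 → s = 13.0000
seg 2 [83.7°–121.7°] dwell: s stays 13.0000
seg 3 [121.7°–213.7°] simple-harmonic, h=-10: θ=173.1° here. β=51.4, B=92. -10/2·(1 − cos(π·0.5587)) = -5.9168 → s = 7.0832
radial distance = base radius + s = 39 + 7.0832 = 46.0832

46.0832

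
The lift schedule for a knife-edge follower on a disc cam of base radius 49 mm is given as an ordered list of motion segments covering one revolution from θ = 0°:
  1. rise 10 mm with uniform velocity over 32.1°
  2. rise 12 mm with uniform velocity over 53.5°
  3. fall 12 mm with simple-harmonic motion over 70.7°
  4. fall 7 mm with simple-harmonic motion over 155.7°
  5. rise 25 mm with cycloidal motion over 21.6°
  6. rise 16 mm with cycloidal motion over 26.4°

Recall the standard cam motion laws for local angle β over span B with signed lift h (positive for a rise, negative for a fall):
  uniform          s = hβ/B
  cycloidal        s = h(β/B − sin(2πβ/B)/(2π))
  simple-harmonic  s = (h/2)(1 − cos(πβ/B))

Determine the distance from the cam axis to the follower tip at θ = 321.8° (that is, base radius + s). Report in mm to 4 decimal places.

seg 1 [0°–32.1°] uniform, h=10: full span → s += 10 → s = 10.0000
seg 2 [32.1°–85.6°] uniform, h=12: full span → s += 12 → s = 22.0000
seg 3 [85.6°–156.3°] simple-harmonic, h=-12: full span → s += -12 → s = 10.0000
seg 4 [156.3°–312°] simple-harmonic, h=-7: full span → s += -7 → s = 3.0000
seg 5 [312°–333.6°] cycloidal, h=25: θ=321.8° here. β=9.8, B=21.6. 25·(0.4537 − sin(2π·0.4537)/(2π)) = 10.2014 → s = 13.2014
radial distance = base radius + s = 49 + 13.2014 = 62.2014

62.2014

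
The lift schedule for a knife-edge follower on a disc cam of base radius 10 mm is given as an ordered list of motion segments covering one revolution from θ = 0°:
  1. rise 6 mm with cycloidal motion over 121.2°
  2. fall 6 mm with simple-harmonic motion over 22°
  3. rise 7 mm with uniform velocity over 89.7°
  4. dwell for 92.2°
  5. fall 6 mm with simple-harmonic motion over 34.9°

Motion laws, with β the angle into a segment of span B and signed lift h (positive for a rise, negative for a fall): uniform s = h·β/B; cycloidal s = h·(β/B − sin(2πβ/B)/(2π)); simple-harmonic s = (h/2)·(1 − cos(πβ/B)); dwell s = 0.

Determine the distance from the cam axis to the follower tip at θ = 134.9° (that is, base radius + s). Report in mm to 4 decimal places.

seg 1 [0°–121.2°] cycloidal, h=6: full span → s += 6 → s = 6.0000
seg 2 [121.2°–143.2°] simple-harmonic, h=-6: θ=134.9° here. β=13.7, B=22. -6/2·(1 − cos(π·0.6227)) = -4.1282 → s = 1.8718
radial distance = base radius + s = 10 + 1.8718 = 11.8718

11.8718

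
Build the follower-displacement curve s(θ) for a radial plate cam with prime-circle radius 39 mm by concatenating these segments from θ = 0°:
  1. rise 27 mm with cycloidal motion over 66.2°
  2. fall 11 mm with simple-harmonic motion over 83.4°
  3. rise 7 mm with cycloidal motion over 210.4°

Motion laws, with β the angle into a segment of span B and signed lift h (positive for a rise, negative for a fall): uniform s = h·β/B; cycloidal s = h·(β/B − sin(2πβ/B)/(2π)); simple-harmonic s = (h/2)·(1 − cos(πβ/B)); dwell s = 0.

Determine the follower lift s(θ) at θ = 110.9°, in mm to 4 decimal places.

seg 1 [0°–66.2°] cycloidal, h=27: full span → s += 27 → s = 27.0000
seg 2 [66.2°–149.6°] simple-harmonic, h=-11: θ=110.9° here. β=44.7, B=83.4. -11/2·(1 − cos(π·0.5360)) = -6.1202 → s = 20.8798

20.8798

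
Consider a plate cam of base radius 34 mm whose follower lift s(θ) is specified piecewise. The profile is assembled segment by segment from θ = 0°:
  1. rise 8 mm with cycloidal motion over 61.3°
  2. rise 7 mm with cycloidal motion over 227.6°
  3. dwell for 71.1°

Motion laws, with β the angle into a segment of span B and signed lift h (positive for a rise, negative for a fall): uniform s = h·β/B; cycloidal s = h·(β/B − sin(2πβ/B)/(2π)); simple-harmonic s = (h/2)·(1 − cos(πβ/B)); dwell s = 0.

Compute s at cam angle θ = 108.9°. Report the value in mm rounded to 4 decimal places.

seg 1 [0°–61.3°] cycloidal, h=8: full span → s += 8 → s = 8.0000
seg 2 [61.3°–288.9°] cycloidal, h=7: θ=108.9° here. β=47.6, B=227.6. 7·(0.2091 − sin(2π·0.2091)/(2π)) = 0.3864 → s = 8.3864

8.3864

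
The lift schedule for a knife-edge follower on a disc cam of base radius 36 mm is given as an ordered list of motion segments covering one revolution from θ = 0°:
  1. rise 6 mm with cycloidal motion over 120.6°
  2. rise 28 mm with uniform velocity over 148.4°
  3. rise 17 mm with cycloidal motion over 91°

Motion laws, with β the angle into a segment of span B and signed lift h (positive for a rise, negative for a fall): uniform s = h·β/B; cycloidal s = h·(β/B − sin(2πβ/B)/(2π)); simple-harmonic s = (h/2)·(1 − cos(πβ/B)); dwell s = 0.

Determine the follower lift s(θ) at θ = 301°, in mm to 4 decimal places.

seg 1 [0°–120.6°] cycloidal, h=6: full span → s += 6 → s = 6.0000
seg 2 [120.6°–269°] uniform, h=28: full span → s += 28 → s = 34.0000
seg 3 [269°–360°] cycloidal, h=17: θ=301° here. β=32, B=91. 17·(0.3516 − sin(2π·0.3516)/(2π)) = 3.8057 → s = 37.8057

37.8057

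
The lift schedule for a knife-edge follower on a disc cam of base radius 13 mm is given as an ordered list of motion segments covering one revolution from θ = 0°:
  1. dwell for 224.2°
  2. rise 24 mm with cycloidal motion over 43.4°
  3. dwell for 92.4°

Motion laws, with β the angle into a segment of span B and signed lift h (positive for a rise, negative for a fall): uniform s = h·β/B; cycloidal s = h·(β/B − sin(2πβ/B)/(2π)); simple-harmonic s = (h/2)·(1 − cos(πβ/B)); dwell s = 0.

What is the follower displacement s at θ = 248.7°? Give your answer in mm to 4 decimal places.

seg 1 [0°–224.2°] dwell: s stays 0.0000
seg 2 [224.2°–267.6°] cycloidal, h=24: θ=248.7° here. β=24.5, B=43.4. 24·(0.5645 − sin(2π·0.5645)/(2π)) = 15.0547 → s = 15.0547

15.0547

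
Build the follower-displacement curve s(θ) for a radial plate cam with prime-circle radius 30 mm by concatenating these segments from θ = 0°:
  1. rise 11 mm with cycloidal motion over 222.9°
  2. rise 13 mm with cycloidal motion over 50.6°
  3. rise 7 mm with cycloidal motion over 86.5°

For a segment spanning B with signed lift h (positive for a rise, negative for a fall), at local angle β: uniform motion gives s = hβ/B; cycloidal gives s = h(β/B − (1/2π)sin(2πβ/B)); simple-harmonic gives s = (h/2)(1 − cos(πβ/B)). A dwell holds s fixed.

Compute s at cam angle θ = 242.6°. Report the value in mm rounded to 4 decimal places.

seg 1 [0°–222.9°] cycloidal, h=11: full span → s += 11 → s = 11.0000
seg 2 [222.9°–273.5°] cycloidal, h=13: θ=242.6° here. β=19.7, B=50.6. 13·(0.3893 − sin(2π·0.3893)/(2π)) = 3.7357 → s = 14.7357

14.7357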